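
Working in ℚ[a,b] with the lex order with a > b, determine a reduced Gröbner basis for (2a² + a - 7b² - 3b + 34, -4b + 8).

G = {a² + ½a, b - 2}

f_1 = 2a² + a - 7b² - 3b + 34, LT = a².
f_2 = -4b + 8, LT = b.

The S-polynomials (S(f_1,f_2)) all reduce to 0 modulo the current basis, so we have a Gröbner basis.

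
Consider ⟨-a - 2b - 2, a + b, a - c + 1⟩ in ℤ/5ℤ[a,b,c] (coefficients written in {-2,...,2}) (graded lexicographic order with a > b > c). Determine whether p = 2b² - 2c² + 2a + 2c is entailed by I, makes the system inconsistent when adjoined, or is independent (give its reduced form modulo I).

First compute the reduced Gröbner basis of I by Buchberger's algorithm.
f_1 = -a - 2b - 2, LT = a.
f_2 = a + b, LT = a.
f_3 = a - c + 1, LT = a.

S(f_1,f_2): lcm = a. S = b + 2.
  leading term b: no divisor's leading term divides it; move b to the remainder.
  leading term 1: no divisor's leading term divides it; move 2 to the remainder.
  remainder b + 2 ≠ 0; add h_4 = b + 2 to the basis.

S(f_1,f_3): lcm = a. S = 2b + c + 1.
  leading term b: subtract (2)·h_4 from 2b + c + 1 → c + 2
  leading term c: no divisor's leading term divides it; move c to the remainder.
  leading term 1: no divisor's leading term divides it; move 2 to the remainder.
  remainder c + 2 ≠ 0; add h_5 = c + 2 to the basis.

The other S-polynomials (S(f_2,f_3), S(f_1,h_4), S(f_2,h_4), S(f_3,h_4), S(f_1,h_5), S(f_2,h_5), S(f_3,h_5), S(h_4,h_5)) all reduce to 0 modulo the current basis, so we have a Gröbner basis.
Inter-reduce: drop elements whose leading term is divisible by another's, tail-reduce, and make monic.
Reduced Gröbner basis: {a - 2, b + 2, c + 2}.
Label its elements g_1 = a - 2, g_2 = b + 2, g_3 = c + 2.

Reduce p = 2b² - 2c² + 2a + 2c modulo G:
  leading term b²: subtract (2b)·g_2 from 2b² - 2c² + 2a + 2c → -2c² + 2a + b + 2c
  leading term c²: subtract (-2c)·g_3 from -2c² + 2a + b + 2c → 2a + b + c
  leading term a: subtract (2)·g_1 from 2a + b + c → b + c - 1
  leading term b: subtract (1)·g_2 from b + c - 1 → c + 2
  leading term c: subtract (1)·g_3 from c + 2 → 0
  normal form = 0.
Since the normal form is 0, p ∈ I.

The remainder on division by a Gröbner basis is unique — it is the normal form.

2b² - 2c² + 2a + 2c lies in I (it reduces to 0).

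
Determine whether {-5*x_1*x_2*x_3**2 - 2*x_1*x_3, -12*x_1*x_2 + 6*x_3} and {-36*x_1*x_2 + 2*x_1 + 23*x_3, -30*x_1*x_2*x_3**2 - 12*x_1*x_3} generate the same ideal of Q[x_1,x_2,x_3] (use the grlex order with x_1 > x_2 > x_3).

Equality of ideals is decidable: compute both reduced Gröbner bases (unique for the ordering) and check whether they agree.
Buchberger on the first generating set:
f_1 = -5*x_1*x_2*x_3**2 - 2*x_1*x_3, LT = x_1*x_2*x_3**2.
f_2 = -12*x_1*x_2 + 6*x_3, LT = x_1*x_2.

S(f_1,f_2): lcm = x_1*x_2*x_3**2. S = 1/2*x_3**3 + 2/5*x_1*x_3.
  reduce S modulo (f_1, f_2):
  remainder 1/2*x_3**3 + 2/5*x_1*x_3 ≠ 0; add g_3 = 1/2*x_3**3 + 2/5*x_1*x_3 to the basis.

The other S-polynomials (S(f_1,g_3), S(f_2,g_3)) all reduce to 0 modulo the current basis, so we have a Gröbner basis.
Inter-reduce: drop elements whose leading term is divisible by another's, tail-reduce, and make monic.
Reduced Gröbner basis: {x_3**3 + 4/5*x_1*x_3, x_1*x_2 - 1/2*x_3}.

Buchberger on the second generating set:
h_1 = -36*x_1*x_2 + 2*x_1 + 23*x_3, LT = x_1*x_2.
h_2 = -30*x_1*x_2*x_3**2 - 12*x_1*x_3, LT = x_1*x_2*x_3**2.

S(h_1,h_2): lcm = x_1*x_2*x_3**2. S = -1/18*x_1*x_3**2 - 23/36*x_3**3 - 2/5*x_1*x_3.
  reduce S modulo (h_1, h_2):
  remainder -1/18*x_1*x_3**2 - 23/36*x_3**3 - 2/5*x_1*x_3 ≠ 0; add k_3 = -1/18*x_1*x_3**2 - 23/36*x_3**3 - 2/5*x_1*x_3 to the basis.

S(h_1,k_3): lcm = x_1*x_2*x_3**2. S = -23/2*x_2*x_3**3 - 36/5*x_1*x_2*x_3 - 1/18*x_1*x_3**2 - 23/36*x_3**3.
  reduce S modulo (h_1, h_2, k_3):
  remainder -23/2*x_2*x_3**3 - 23/5*x_3**2 ≠ 0; add k_4 = -23/2*x_2*x_3**3 - 23/5*x_3**2 to the basis.

The other S-polynomials (S(h_2,k_3), S(h_1,k_4), S(h_2,k_4), S(k_3,k_4)) all reduce to 0 modulo the current basis, so we have a Gröbner basis.
Inter-reduce: drop elements whose leading term is divisible by another's, tail-reduce, and make monic.
Reduced Gröbner basis: {x_2*x_3**3 + 2/5*x_3**2, x_1*x_3**2 + 23/2*x_3**3 + 36/5*x_1*x_3, x_1*x_2 - 1/18*x_1 - 23/36*x_3}.

Since the reduced bases disagree, the two ideals are not the same.

No, the ideals differ.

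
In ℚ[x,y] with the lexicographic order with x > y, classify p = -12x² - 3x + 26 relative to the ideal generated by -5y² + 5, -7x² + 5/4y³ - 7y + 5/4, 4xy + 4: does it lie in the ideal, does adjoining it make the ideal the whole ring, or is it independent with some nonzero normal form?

First compute the reduced Gröbner basis of I by Buchberger's algorithm.
f_1 = -5y² + 5, LT = y².
f_2 = -7x² + 5/4y³ - 7y + 5/4, LT = x².
f_3 = 4xy + 4, LT = xy.

S(f_1,f_3): lcm = xy². S = -x - y.
  leading term x: no divisor's leading term divides it; move -x to the remainder.
  leading term y: no divisor's leading term divides it; move -y to the remainder.
  remainder -x - y ≠ 0; add h_4 = -x - y to the basis.

S(f_2,f_3): lcm = x²y. S = -x - 5/28y⁴ + y² - 5/28y.
  leading term x: subtract (1)·h_4 from -x - 5/28y⁴ + y² - 5/28y → -5/28y⁴ + y² + 23/28y
  leading term y⁴: subtract (1/28y²)·f_1 from -5/28y⁴ + y² + 23/28y → 23/28y² + 23/28y
  leading term y²: subtract (-23/140)·f_1 from 23/28y² + 23/28y → 23/28y + 23/28
  leading term y: no divisor's leading term divides it; move 23/28y to the remainder.
  leading term 1: no divisor's leading term divides it; move 23/28 to the remainder.
  remainder 23/28y + 23/28 ≠ 0; add h_5 = 23/28y + 23/28 to the basis.

The other S-polynomials (S(f_1,f_2), S(f_1,h_4), S(f_2,h_4), S(f_3,h_4), S(f_1,h_5), S(f_2,h_5), S(f_3,h_5), S(h_4,h_5)) all reduce to 0 modulo the current basis, so we have a Gröbner basis.
Inter-reduce: drop elements whose leading term is divisible by another's, tail-reduce, and make monic.
Reduced Gröbner basis: {x - 1, y + 1}.
Label its elements g_1 = x - 1, g_2 = y + 1.

Reduce p = -12x² - 3x + 26 modulo G:
  leading term x²: subtract (-12x)·g_1 from -12x² - 3x + 26 → -15x + 26
  leading term x: subtract (-15)·g_1 from -15x + 26 → 11
  leading term 1: no divisor's leading term divides it; move 11 to the remainder.
  normal form = 11.
The normal form is nonzero, so p ∉ I. Since p minus its normal form lies in I, I + (p) = I + (r) where r = 11; decide whether this ideal is the whole ring.
Here r = 11 is a nonzero constant, hence a unit: 1 ∈ I + (p), the Gröbner basis of I + (p) is {1}, and the enlarged system has no common solution — adjoining p is inconsistent.

Adjoining -12x² - 3x + 26 makes the ideal the whole ring: the system is inconsistent.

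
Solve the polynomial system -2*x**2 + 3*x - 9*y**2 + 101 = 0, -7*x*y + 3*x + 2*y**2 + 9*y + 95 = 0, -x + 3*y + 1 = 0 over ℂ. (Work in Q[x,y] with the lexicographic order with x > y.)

{(-5, -2)}

Compute a lex Gröbner basis by Buchberger's algorithm.
f_1 = -2*x**2 + 3*x - 9*y**2 + 101, LT = x**2.
f_2 = -7*x*y + 3*x + 2*y**2 + 9*y + 95, LT = x*y.
f_3 = -x + 3*y + 1, LT = x.

S(f_1,f_2): lcm = x**2*y. S = 3/7*x**2 + 2/7*x*y**2 - 3/14*x*y + 95/7*x + 9/2*y**3 - 101/2*y.
  reduce S modulo (f_1, f_2, f_3):
  remainder 449/98*y**3 - 1089/686*y**2 - 1446/343*y + 242/7 ≠ 0; add h_4 = 449/98*y**3 - 1089/686*y**2 - 1446/343*y + 242/7 to the basis.

S(f_1,f_3): lcm = x**2. S = 3*x*y - 1/2*x + 9/2*y**2 - 101/2.
  reduce S modulo (f_1, f_2, f_3, h_4):
  remainder 75/14*y**2 + 87/14*y - 9 ≠ 0; add h_5 = 75/14*y**2 + 87/14*y - 9 to the basis.

S(f_2,f_3): lcm = x*y. S = -3/7*x + 19/7*y**2 - 2/7*y - 95/7.
  reduce S modulo (f_1, f_2, f_3, h_4, h_5):
  remainder -118/25*y - 236/25 ≠ 0; add h_6 = -118/25*y - 236/25 to the basis.

The other S-polynomials (S(f_1,h_4), S(f_2,h_4), S(f_3,h_4), S(f_1,h_5), S(f_2,h_5), S(f_3,h_5), S(h_4,h_5), S(f_1,h_6), S(f_2,h_6), S(f_3,h_6), S(h_4,h_6), S(h_5,h_6)) all reduce to 0 modulo the current basis, so we have a Gröbner basis.
Inter-reduce: drop elements whose leading term is divisible by another's, tail-reduce, and make monic.
Reduced Gröbner basis: {x + 5, y + 2}.

Since the basis is lex-ordered, y + 2 is univariate in y. Its roots are {-2}. Back-substituting each root into the other basis elements fixes the other coordinates.
  y = -2: the earlier basis element becomes x + 5 = 0, giving x = -5 — point (-5, -2).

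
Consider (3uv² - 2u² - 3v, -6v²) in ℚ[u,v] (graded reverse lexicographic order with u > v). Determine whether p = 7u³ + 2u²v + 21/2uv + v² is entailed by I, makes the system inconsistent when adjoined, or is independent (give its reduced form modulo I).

7u³ + 2u²v + 21/2uv + v² lies in I (it reduces to 0).

First compute the reduced Gröbner basis of I by Buchberger's algorithm.
f_1 = 3uv² - 2u² - 3v, LT = uv².
f_2 = -6v², LT = v².

S(f_1,f_2): lcm = uv². S = -⅔u² - v.
  leading term u²: no divisor's leading term divides it; move -⅔u² to the remainder.
  leading term v: no divisor's leading term divides it; move -v to the remainder.
  remainder -⅔u² - v ≠ 0; add h_3 = -⅔u² - v to the basis.

The other S-polynomials (S(f_1,h_3), S(f_2,h_3)) all reduce to 0 modulo the current basis, so we have a Gröbner basis.
Inter-reduce: drop elements whose leading term is divisible by another's, tail-reduce, and make monic.
Reduced Gröbner basis: {u² + 3/2v, v²}.
Label its elements g_1 = u² + 3/2v, g_2 = v².

Reduce p = 7u³ + 2u²v + 21/2uv + v² modulo G:
  leading term u³: subtract (7u)·g_1 from 7u³ + 2u²v + 21/2uv + v² → 2u²v + v²
  leading term u²v: subtract (2v)·g_1 from 2u²v + v² → -2v²
  leading term v²: subtract (-2)·g_2 from -2v² → 0
  normal form = 0.
Since the normal form is 0, p ∈ I.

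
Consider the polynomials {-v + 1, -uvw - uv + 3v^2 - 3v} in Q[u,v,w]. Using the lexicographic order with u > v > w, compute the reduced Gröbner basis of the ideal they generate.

G = {uw + u, v - 1}

f_1 = -v + 1, LT = v.
f_2 = -uvw - uv + 3v^2 - 3v, LT = uvw.

S(f_1,f_2): lcm = uvw. S = -uv - uw + 3v^2 - 3v.
  leading term uv: subtract (u)·f_1 from -uv - uw + 3v^2 - 3v → -uw - u + 3v^2 - 3v
  leading term uw: no divisor's leading term divides it; move -uw to the remainder.
  leading term u: no divisor's leading term divides it; move -u to the remainder.
  leading term v^2: subtract (-3v)·f_1 from 3v^2 - 3v → 0
  remainder -uw - u ≠ 0; add g_3 = -uw - u to the basis.

The other S-polynomials (S(f_1,g_3), S(f_2,g_3)) all reduce to 0 modulo the current basis, so we have a Gröbner basis.
Inter-reduce: drop elements whose leading term is divisible by another's, tail-reduce, and make monic.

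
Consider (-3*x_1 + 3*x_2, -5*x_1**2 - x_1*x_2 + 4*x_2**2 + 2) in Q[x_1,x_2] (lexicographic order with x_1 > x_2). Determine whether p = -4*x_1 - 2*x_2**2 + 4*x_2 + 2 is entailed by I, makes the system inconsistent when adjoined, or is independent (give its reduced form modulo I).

First compute the reduced Gröbner basis of I by Buchberger's algorithm.
f_1 = -3*x_1 + 3*x_2, LT = x_1.
f_2 = -5*x_1**2 - x_1*x_2 + 4*x_2**2 + 2, LT = x_1**2.

S(f_1,f_2): lcm = x_1**2. S = -6/5*x_1*x_2 + 4/5*x_2**2 + 2/5.
  leading term x_1*x_2: subtract (2/5*x_2)·f_1 from -6/5*x_1*x_2 + 4/5*x_2**2 + 2/5 → -2/5*x_2**2 + 2/5
  leading term x_2**2: no divisor's leading term divides it; move -2/5*x_2**2 to the remainder.
  leading term 1: no divisor's leading term divides it; move 2/5 to the remainder.
  remainder -2/5*x_2**2 + 2/5 ≠ 0; add h_3 = -2/5*x_2**2 + 2/5 to the basis.

The other S-polynomials (S(f_1,h_3), S(f_2,h_3)) all reduce to 0 modulo the current basis, so we have a Gröbner basis.
Inter-reduce: drop elements whose leading term is divisible by another's, tail-reduce, and make monic.
Reduced Gröbner basis: {x_1 - x_2, x_2**2 - 1}.
Label its elements g_1 = x_1 - x_2, g_2 = x_2**2 - 1.

Reduce p = -4*x_1 - 2*x_2**2 + 4*x_2 + 2 modulo G:
  leading term x_1: subtract (-4)·g_1 from -4*x_1 - 2*x_2**2 + 4*x_2 + 2 → -2*x_2**2 + 2
  leading term x_2**2: subtract (-2)·g_2 from -2*x_2**2 + 2 → 0
  normal form = 0.
Since the normal form is 0, p ∈ I.

-4*x_1 - 2*x_2**2 + 4*x_2 + 2 lies in I (it reduces to 0).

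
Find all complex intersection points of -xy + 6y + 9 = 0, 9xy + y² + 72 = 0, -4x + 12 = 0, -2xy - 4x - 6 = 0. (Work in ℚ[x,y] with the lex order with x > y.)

Compute a lex Gröbner basis by Buchberger's algorithm.
f_1 = -xy + 6y + 9, LT = xy.
f_2 = 9xy + y² + 72, LT = xy.
f_3 = -4x + 12, LT = x.
f_4 = -2xy - 4x - 6, LT = xy.

S(f_1,f_2): lcm = xy. S = -1/9y² - 6y - 17.
  leading term y²: no divisor's leading term divides it; move -1/9y² to the remainder.
  leading term y: no divisor's leading term divides it; move -6y to the remainder.
  leading term 1: no divisor's leading term divides it; move -17 to the remainder.
  remainder -1/9y² - 6y - 17 ≠ 0; add h_5 = -1/9y² - 6y - 17 to the basis.

S(f_1,f_3): lcm = xy. S = -3y - 9.
  leading term y: no divisor's leading term divides it; move -3y to the remainder.
  leading term 1: no divisor's leading term divides it; move -9 to the remainder.
  remainder -3y - 9 ≠ 0; add h_6 = -3y - 9 to the basis.

The other S-polynomials (S(f_1,f_4), S(f_2,f_3), S(f_2,f_4), S(f_3,f_4), S(f_1,h_5), S(f_2,h_5), S(f_3,h_5), S(f_4,h_5), S(f_1,h_6), S(f_2,h_6), S(f_3,h_6), S(f_4,h_6), S(h_5,h_6)) all reduce to 0 modulo the current basis, so we have a Gröbner basis.
Inter-reduce: drop elements whose leading term is divisible by another's, tail-reduce, and make monic.
Reduced Gröbner basis: {x - 3, y + 3}.

From the last basis element, y + 3 = 0, so y takes values in {-3}. Each choice, substituted upward through the basis, yields the corresponding point(s) of the solution set.
  y = -3: the earlier basis element becomes x - 3 = 0, giving x = 3 — point (3, -3).
Check: every point annihilates each of the original generators.

{(3, -3)}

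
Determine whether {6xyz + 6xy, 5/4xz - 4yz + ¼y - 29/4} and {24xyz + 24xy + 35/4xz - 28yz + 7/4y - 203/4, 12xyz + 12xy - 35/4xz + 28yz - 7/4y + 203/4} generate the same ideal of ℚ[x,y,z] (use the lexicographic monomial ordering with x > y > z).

Yes, the ideals are equal.

Since reduced Gröbner bases are canonical representatives of ideals under a given ordering, it suffices to compute and compare them.
Buchberger on the first generating set:
f_1 = 6xyz + 6xy, LT = xyz.
f_2 = 5/4xz - 4yz + ¼y - 29/4, LT = xz.

S(f_1,f_2): lcm = xyz. S = xy + 16/5y²z - ⅕y² + 29/5y.
  leading term xy: no divisor's leading term divides it; move xy to the remainder.
  leading term y²z: no divisor's leading term divides it; move 16/5y²z to the remainder.
  leading term y²: no divisor's leading term divides it; move -⅕y² to the remainder.
  leading term y: no divisor's leading term divides it; move 29/5y to the remainder.
  remainder xy + 16/5y²z - ⅕y² + 29/5y ≠ 0; add g_3 = xy + 16/5y²z - ⅕y² + 29/5y to the basis.

S(f_1,g_3): lcm = xyz. S = xy - 16/5y²z² + ⅕y²z - 29/5yz.
  leading term xy: subtract (1)·g_3 from xy - 16/5y²z² + ⅕y²z - 29/5yz → -16/5y²z² - 3y²z + ⅕y² - 29/5yz - 29/5y
  leading term y²z²: no divisor's leading term divides it; move -16/5y²z² to the remainder.
  leading term y²z: no divisor's leading term divides it; move -3y²z to the remainder.
  leading term y²: no divisor's leading term divides it; move ⅕y² to the remainder.
  leading term yz: no divisor's leading term divides it; move -29/5yz to the remainder.
  leading term y: no divisor's leading term divides it; move -29/5y to the remainder.
  remainder -16/5y²z² - 3y²z + ⅕y² - 29/5yz - 29/5y ≠ 0; add g_4 = -16/5y²z² - 3y²z + ⅕y² - 29/5yz - 29/5y to the basis.

The other S-polynomials (S(f_2,g_3), S(f_1,g_4), S(f_2,g_4), S(g_3,g_4)) all reduce to 0 modulo the current basis, so we have a Gröbner basis.
Inter-reduce: drop elements whose leading term is divisible by another's, tail-reduce, and make monic.
Reduced Gröbner basis: {xy + 16/5y²z - ⅕y² + 29/5y, xz - 16/5yz + ⅕y - 29/5, y²z² + 15/16y²z - 1/16y² + 29/16yz + 29/16y}.

Buchberger on the second generating set:
h_1 = 24xyz + 24xy + 35/4xz - 28yz + 7/4y - 203/4, LT = xyz.
h_2 = 12xyz + 12xy - 35/4xz + 28yz - 7/4y + 203/4, LT = xyz.

S(h_1,h_2): lcm = xyz. S = 35/32xz - 7/2yz + 7/32y - 203/32.
  leading term xz: no divisor's leading term divides it; move 35/32xz to the remainder.
  leading term yz: no divisor's leading term divides it; move -7/2yz to the remainder.
  leading term y: no divisor's leading term divides it; move 7/32y to the remainder.
  leading term 1: no divisor's leading term divides it; move -203/32 to the remainder.
  remainder 35/32xz - 7/2yz + 7/32y - 203/32 ≠ 0; add k_3 = 35/32xz - 7/2yz + 7/32y - 203/32 to the basis.

S(h_1,k_3): lcm = xyz. S = xy + 35/96xz + 16/5y²z - ⅕y² - 7/6yz + 2819/480y - 203/96.
  leading term xy: no divisor's leading term divides it; move xy to the remainder.
  leading term xz: subtract (⅓)·k_3 from 35/96xz + 16/5y²z - ⅕y² - 7/6yz + 2819/480y - 203/96 → 16/5y²z - ⅕y² + 29/5y
  leading term y²z: no divisor's leading term divides it; move 16/5y²z to the remainder.
  leading term y²: no divisor's leading term divides it; move -⅕y² to the remainder.
  leading term y: no divisor's leading term divides it; move 29/5y to the remainder.
  remainder xy + 16/5y²z - ⅕y² + 29/5y ≠ 0; add k_4 = xy + 16/5y²z - ⅕y² + 29/5y to the basis.

S(h_1,k_4): lcm = xyz. S = xy + 35/96xz - 16/5y²z² + ⅕y²z - 209/30yz + 7/96y - 203/96.
  leading term xy: subtract (1)·k_4 from xy + 35/96xz - 16/5y²z² + ⅕y²z - 209/30yz + 7/96y - 203/96 → 35/96xz - 16/5y²z² - 3y²z + ⅕y² - 209/30yz - 2749/480y - 203/96
  leading term xz: subtract (⅓)·k_3 from 35/96xz - 16/5y²z² - 3y²z + ⅕y² - 209/30yz - 2749/480y - 203/96 → -16/5y²z² - 3y²z + ⅕y² - 29/5yz - 29/5y
  leading term y²z²: no divisor's leading term divides it; move -16/5y²z² to the remainder.
  leading term y²z: no divisor's leading term divides it; move -3y²z to the remainder.
  leading term y²: no divisor's leading term divides it; move ⅕y² to the remainder.
  leading term yz: no divisor's leading term divides it; move -29/5yz to the remainder.
  leading term y: no divisor's leading term divides it; move -29/5y to the remainder.
  remainder -16/5y²z² - 3y²z + ⅕y² - 29/5yz - 29/5y ≠ 0; add k_5 = -16/5y²z² - 3y²z + ⅕y² - 29/5yz - 29/5y to the basis.

The other S-polynomials (S(h_2,k_3), S(h_2,k_4), S(k_3,k_4), S(h_1,k_5), S(h_2,k_5), S(k_3,k_5), S(k_4,k_5)) all reduce to 0 modulo the current basis, so we have a Gröbner basis.
Inter-reduce: drop elements whose leading term is divisible by another's, tail-reduce, and make monic.
Reduced Gröbner basis: {xy + 16/5y²z - ⅕y² + 29/5y, xz - 16/5yz + ⅕y - 29/5, y²z² + 15/16y²z - 1/16y² + 29/16yz + 29/16y}.

Same reduced basis, so the two generating sets span the same ideal.
The same test decides containment: I ⊆ J iff every generator of I reduces to 0 modulo a Gröbner basis of J.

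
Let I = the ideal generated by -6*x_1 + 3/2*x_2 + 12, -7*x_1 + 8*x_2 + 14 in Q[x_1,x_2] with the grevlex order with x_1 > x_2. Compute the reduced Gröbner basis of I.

f_1 = -6*x_1 + 3/2*x_2 + 12, LT = x_1.
f_2 = -7*x_1 + 8*x_2 + 14, LT = x_1.

S(f_1,f_2): lcm = x_1. S = 25/28*x_2.
  leading term x_2: no divisor's leading term divides it; move 25/28*x_2 to the remainder.
  remainder 25/28*x_2 ≠ 0; add g_3 = 25/28*x_2 to the basis.

The other S-polynomials (S(f_1,g_3), S(f_2,g_3)) all reduce to 0 modulo the current basis, so we have a Gröbner basis.
Inter-reduce: drop elements whose leading term is divisible by another's, tail-reduce, and make monic.

G = {x_1 - 2, x_2}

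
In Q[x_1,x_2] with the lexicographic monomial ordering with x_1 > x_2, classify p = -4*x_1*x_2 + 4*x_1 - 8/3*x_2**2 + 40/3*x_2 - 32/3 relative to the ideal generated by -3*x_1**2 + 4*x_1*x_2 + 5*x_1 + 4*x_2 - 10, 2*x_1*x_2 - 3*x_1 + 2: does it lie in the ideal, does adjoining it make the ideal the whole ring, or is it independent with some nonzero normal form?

First compute the reduced Gröbner basis of I by Buchberger's algorithm.
f_1 = -3*x_1**2 + 4*x_1*x_2 + 5*x_1 + 4*x_2 - 10, LT = x_1**2.
f_2 = 2*x_1*x_2 - 3*x_1 + 2, LT = x_1*x_2.

S(f_1,f_2): lcm = x_1**2*x_2. S = 3/2*x_1**2 - 4/3*x_1*x_2**2 - 5/3*x_1*x_2 - x_1 - 4/3*x_2**2 + 10/3*x_2.
  leading term x_1**2: subtract (-1/2)·f_1 from 3/2*x_1**2 - 4/3*x_1*x_2**2 - 5/3*x_1*x_2 - x_1 - 4/3*x_2**2 + 10/3*x_2 → -4/3*x_1*x_2**2 + 1/3*x_1*x_2 + 3/2*x_1 - 4/3*x_2**2 + 16/3*x_2 - 5
  leading term x_1*x_2**2: subtract (-2/3*x_2)·f_2 from -4/3*x_1*x_2**2 + 1/3*x_1*x_2 + 3/2*x_1 - 4/3*x_2**2 + 16/3*x_2 - 5 → -5/3*x_1*x_2 + 3/2*x_1 - 4/3*x_2**2 + 20/3*x_2 - 5
  leading term x_1*x_2: subtract (-5/6)·f_2 from -5/3*x_1*x_2 + 3/2*x_1 - 4/3*x_2**2 + 20/3*x_2 - 5 → -x_1 - 4/3*x_2**2 + 20/3*x_2 - 10/3
  leading term x_1: no divisor's leading term divides it; move -x_1 to the remainder.
  leading term x_2**2: no divisor's leading term divides it; move -4/3*x_2**2 to the remainder.
  leading term x_2: no divisor's leading term divides it; move 20/3*x_2 to the remainder.
  leading term 1: no divisor's leading term divides it; move -10/3 to the remainder.
  remainder -x_1 - 4/3*x_2**2 + 20/3*x_2 - 10/3 ≠ 0; add h_3 = -x_1 - 4/3*x_2**2 + 20/3*x_2 - 10/3 to the basis.

S(f_1,h_3): lcm = x_1**2. S = -4/3*x_1*x_2**2 + 16/3*x_1*x_2 - 5*x_1 - 4/3*x_2 + 10/3.
  leading term x_1*x_2**2: subtract (-2/3*x_2)·f_2 from -4/3*x_1*x_2**2 + 16/3*x_1*x_2 - 5*x_1 - 4/3*x_2 + 10/3 → 10/3*x_1*x_2 - 5*x_1 + 10/3
  leading term x_1*x_2: subtract (5/3)·f_2 from 10/3*x_1*x_2 - 5*x_1 + 10/3 → 0
  remainder 0.

S(f_2,h_3): lcm = x_1*x_2. S = -3/2*x_1 - 4/3*x_2**3 + 20/3*x_2**2 - 10/3*x_2 + 1.
  leading term x_1: subtract (3/2)·h_3 from -3/2*x_1 - 4/3*x_2**3 + 20/3*x_2**2 - 10/3*x_2 + 1 → -4/3*x_2**3 + 26/3*x_2**2 - 40/3*x_2 + 6
  leading term x_2**3: no divisor's leading term divides it; move -4/3*x_2**3 to the remainder.
  leading term x_2**2: no divisor's leading term divides it; move 26/3*x_2**2 to the remainder.
  leading term x_2: no divisor's leading term divides it; move -40/3*x_2 to the remainder.
  leading term 1: no divisor's leading term divides it; move 6 to the remainder.
  remainder -4/3*x_2**3 + 26/3*x_2**2 - 40/3*x_2 + 6 ≠ 0; add h_4 = -4/3*x_2**3 + 26/3*x_2**2 - 40/3*x_2 + 6 to the basis.

S(f_1,h_4): leading monomials are coprime, so the S-polynomial reduces to 0 (Buchberger's first criterion).
S(f_2,h_4): lcm = x_1*x_2**3. S = 5*x_1*x_2**2 - 10*x_1*x_2 + 9/2*x_1 + x_2**2.
  leading term x_1*x_2**2: subtract (5/2*x_2)·f_2 from 5*x_1*x_2**2 - 10*x_1*x_2 + 9/2*x_1 + x_2**2 → -5/2*x_1*x_2 + 9/2*x_1 + x_2**2 - 5*x_2
  leading term x_1*x_2: subtract (-5/4)·f_2 from -5/2*x_1*x_2 + 9/2*x_1 + x_2**2 - 5*x_2 → 3/4*x_1 + x_2**2 - 5*x_2 + 5/2
  leading term x_1: subtract (-3/4)·h_3 from 3/4*x_1 + x_2**2 - 5*x_2 + 5/2 → 0
  remainder 0.

S(h_3,h_4): leading monomials are coprime, so the S-polynomial reduces to 0 (Buchberger's first criterion).
Every S-polynomial of the final basis reduces to 0, so we have a Gröbner basis.
Inter-reduce: drop elements whose leading term is divisible by another's, tail-reduce, and make monic.
Reduced Gröbner basis: {x_1 + 4/3*x_2**2 - 20/3*x_2 + 10/3, x_2**3 - 13/2*x_2**2 + 10*x_2 - 9/2}.
Label its elements g_1 = x_1 + 4/3*x_2**2 - 20/3*x_2 + 10/3, g_2 = x_2**3 - 13/2*x_2**2 + 10*x_2 - 9/2.

Reduce p = -4*x_1*x_2 + 4*x_1 - 8/3*x_2**2 + 40/3*x_2 - 32/3 modulo G:
  leading term x_1*x_2: subtract (-4*x_2)·g_1 from -4*x_1*x_2 + 4*x_1 - 8/3*x_2**2 + 40/3*x_2 - 32/3 → 4*x_1 + 16/3*x_2**3 - 88/3*x_2**2 + 80/3*x_2 - 32/3
  leading term x_1: subtract (4)·g_1 from 4*x_1 + 16/3*x_2**3 - 88/3*x_2**2 + 80/3*x_2 - 32/3 → 16/3*x_2**3 - 104/3*x_2**2 + 160/3*x_2 - 24
  leading term x_2**3: subtract (16/3)·g_2 from 16/3*x_2**3 - 104/3*x_2**2 + 160/3*x_2 - 24 → 0
  normal form = 0.
Since the normal form is 0, p ∈ I.

-4*x_1*x_2 + 4*x_1 - 8/3*x_2**2 + 40/3*x_2 - 32/3 lies in I (it reduces to 0).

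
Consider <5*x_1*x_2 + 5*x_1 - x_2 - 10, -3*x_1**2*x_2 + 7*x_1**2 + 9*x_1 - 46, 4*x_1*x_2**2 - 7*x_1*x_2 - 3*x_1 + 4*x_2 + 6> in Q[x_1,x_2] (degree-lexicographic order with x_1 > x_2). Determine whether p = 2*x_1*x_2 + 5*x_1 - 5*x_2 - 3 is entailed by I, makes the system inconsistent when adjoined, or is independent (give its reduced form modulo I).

Adjoining 2*x_1*x_2 + 5*x_1 - 5*x_2 - 3 makes the ideal the whole ring: the system is inconsistent.

First compute the reduced Gröbner basis of I by Buchberger's algorithm.
f_1 = 5*x_1*x_2 + 5*x_1 - x_2 - 10, LT = x_1*x_2.
f_2 = -3*x_1**2*x_2 + 7*x_1**2 + 9*x_1 - 46, LT = x_1**2*x_2.
f_3 = 4*x_1*x_2**2 - 7*x_1*x_2 - 3*x_1 + 4*x_2 + 6, LT = x_1*x_2**2.

S(f_1,f_2): lcm = x_1**2*x_2. S = 10/3*x_1**2 - 1/5*x_1*x_2 + x_1 - 46/3.
  reduce S modulo (f_1, f_2, f_3):
  remainder 10/3*x_1**2 + 6/5*x_1 - 1/25*x_2 - 236/15 ≠ 0; add h_4 = 10/3*x_1**2 + 6/5*x_1 - 1/25*x_2 - 236/15 to the basis.

S(f_1,f_3): lcm = x_1*x_2**2. S = 11/4*x_1*x_2 - 1/5*x_2**2 + 3/4*x_1 - 3*x_2 - 3/2.
  reduce S modulo (f_1, f_2, f_3, h_4):
  remainder -1/5*x_2**2 - 2*x_1 - 49/20*x_2 + 4 ≠ 0; add h_5 = -1/5*x_2**2 - 2*x_1 - 49/20*x_2 + 4 to the basis.

S(f_2,f_3): lcm = x_1**2*x_2**2. S = -7/12*x_1**2*x_2 + 3/4*x_1**2 - 4*x_1*x_2 - 3/2*x_1 + 46/3*x_2.
  reduce S modulo (f_1, f_2, f_3, h_4, h_5):
  remainder 97/100*x_1 + 7263/500*x_2 - 97/50 ≠ 0; add h_6 = 97/100*x_1 + 7263/500*x_2 - 97/50 to the basis.

S(f_1,h_4): lcm = x_1**2*x_2. S = x_1**2 - 14/25*x_1*x_2 + 3/250*x_2**2 - 2*x_1 + 118/25*x_2.
  reduce S modulo (f_1, f_2, f_3, h_4, h_5, h_6):
  remainder 3222873/97000*x_2 ≠ 0; add h_7 = 3222873/97000*x_2 to the basis.

The other S-polynomials (S(f_2,h_4), S(f_3,h_4), S(f_1,h_5), S(f_2,h_5), S(f_3,h_5), S(h_4,h_5), S(f_1,h_6), S(f_2,h_6), S(f_3,h_6), S(h_4,h_6), S(h_5,h_6), S(f_1,h_7), S(f_2,h_7), S(f_3,h_7), S(h_4,h_7), S(h_5,h_7), S(h_6,h_7)) all reduce to 0 modulo the current basis, so we have a Gröbner basis.
Inter-reduce: drop elements whose leading term is divisible by another's, tail-reduce, and make monic.
Reduced Gröbner basis: {x_1 - 2, x_2}.
Label its elements g_1 = x_1 - 2, g_2 = x_2.

Reduce p = 2*x_1*x_2 + 5*x_1 - 5*x_2 - 3 modulo G:
  leading term x_1*x_2: subtract (2*x_2)·g_1 from 2*x_1*x_2 + 5*x_1 - 5*x_2 - 3 → 5*x_1 - x_2 - 3
  leading term x_1: subtract (5)·g_1 from 5*x_1 - x_2 - 3 → -x_2 + 7
  leading term x_2: subtract (-1)·g_2 from -x_2 + 7 → 7
  leading term 1: no divisor's leading term divides it; move 7 to the remainder.
  normal form = 7.
The normal form is nonzero, so p ∉ I. Since p minus its normal form lies in I, I + (p) = I + (r) where r = 7; decide whether this ideal is the whole ring.
Here r = 7 is a nonzero constant, hence a unit: 1 ∈ I + (p), the Gröbner basis of I + (p) is {1}, and the enlarged system has no common solution — adjoining p is inconsistent.

Ideal membership is decidable via reduction modulo a Gröbner basis.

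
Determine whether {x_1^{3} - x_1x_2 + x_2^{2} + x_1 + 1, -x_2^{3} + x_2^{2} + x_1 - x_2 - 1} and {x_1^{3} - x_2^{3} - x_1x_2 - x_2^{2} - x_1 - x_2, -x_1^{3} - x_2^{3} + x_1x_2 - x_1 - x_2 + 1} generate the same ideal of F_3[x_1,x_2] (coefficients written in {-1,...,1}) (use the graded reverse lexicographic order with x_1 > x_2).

No, the ideals differ.

For a fixed monomial order, each ideal has a unique reduced Gröbner basis; comparing bases decides equality.
Buchberger on the first generating set:
f_1 = x_1^{3} - x_1x_2 + x_2^{2} + x_1 + 1, LT = x_1^{3}.
f_2 = -x_2^{3} + x_2^{2} + x_1 - x_2 - 1, LT = x_2^{3}.

S(f_1,f_2): leading monomials are coprime, so the S-polynomial reduces to 0 (Buchberger's first criterion).
Every S-polynomial of the final basis reduces to 0, so we have a Gröbner basis.
Inter-reduce: drop elements whose leading term is divisible by another's, tail-reduce, and make monic.
Reduced Gröbner basis: {x_1^{3} - x_1x_2 + x_2^{2} + x_1 + 1, x_2^{3} - x_2^{2} - x_1 + x_2 + 1}.

Buchberger on the second generating set:
h_1 = x_1^{3} - x_2^{3} - x_1x_2 - x_2^{2} - x_1 - x_2, LT = x_1^{3}.
h_2 = -x_1^{3} - x_2^{3} + x_1x_2 - x_1 - x_2 + 1, LT = x_1^{3}.

S(h_1,h_2): lcm = x_1^{3}. S = x_2^{3} - x_2^{2} + x_1 + x_2 + 1.
  leading term x_2^{3}: no divisor's leading term divides it; move x_2^{3} to the remainder.
  leading term x_2^{2}: no divisor's leading term divides it; move -x_2^{2} to the remainder.
  leading term x_1: no divisor's leading term divides it; move x_1 to the remainder.
  leading term x_2: no divisor's leading term divides it; move x_2 to the remainder.
  leading term 1: no divisor's leading term divides it; move 1 to the remainder.
  remainder x_2^{3} - x_2^{2} + x_1 + x_2 + 1 ≠ 0; add k_3 = x_2^{3} - x_2^{2} + x_1 + x_2 + 1 to the basis.

S(h_1,k_3): leading monomials are coprime, so the S-polynomial reduces to 0 (Buchberger's first criterion).
S(h_2,k_3): leading monomials are coprime, so the S-polynomial reduces to 0 (Buchberger's first criterion).
Every S-polynomial of the final basis reduces to 0, so we have a Gröbner basis.
Inter-reduce: drop elements whose leading term is divisible by another's, tail-reduce, and make monic.
Reduced Gröbner basis: {x_1^{3} - x_1x_2 + x_2^{2} + 1, x_2^{3} - x_2^{2} + x_1 + x_2 + 1}.

These differ, so the ideals are not equal.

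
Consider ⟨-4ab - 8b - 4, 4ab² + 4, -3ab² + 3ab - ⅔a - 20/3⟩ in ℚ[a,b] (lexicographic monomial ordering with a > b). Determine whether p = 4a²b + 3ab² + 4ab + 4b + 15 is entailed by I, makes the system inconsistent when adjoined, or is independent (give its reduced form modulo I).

First compute the reduced Gröbner basis of I by Buchberger's algorithm.
f_1 = -4ab - 8b - 4, LT = ab.
f_2 = 4ab² + 4, LT = ab².
f_3 = -3ab² + 3ab - ⅔a - 20/3, LT = ab².

S(f_1,f_2): lcm = ab². S = 2b² + b - 1.
  leading term b²: no divisor's leading term divides it; move 2b² to the remainder.
  leading term b: no divisor's leading term divides it; move b to the remainder.
  leading term 1: no divisor's leading term divides it; move -1 to the remainder.
  remainder 2b² + b - 1 ≠ 0; add h_4 = 2b² + b - 1 to the basis.

S(f_1,f_3): lcm = ab². S = ab - 2/9a + 2b² + b - 20/9.
  leading term ab: subtract (-¼)·f_1 from ab - 2/9a + 2b² + b - 20/9 → -2/9a + 2b² - b - 29/9
  leading term a: no divisor's leading term divides it; move -2/9a to the remainder.
  leading term b²: subtract (1)·h_4 from 2b² - b - 29/9 → -2b - 20/9
  leading term b: no divisor's leading term divides it; move -2b to the remainder.
  leading term 1: no divisor's leading term divides it; move -20/9 to the remainder.
  remainder -2/9a - 2b - 20/9 ≠ 0; add h_5 = -2/9a - 2b - 20/9 to the basis.

S(f_2,f_3): lcm = ab². S = ab - 2/9a - 11/9.
  leading term ab: subtract (-¼)·f_1 from ab - 2/9a - 11/9 → -2/9a - 2b - 20/9
  leading term a: subtract (1)·h_5 from -2/9a - 2b - 20/9 → 0
  remainder 0.

S(f_1,h_4): lcm = ab². S = -½ab + ½a + 2b² + b.
  leading term ab: subtract (⅛)·f_1 from -½ab + ½a + 2b² + b → ½a + 2b² + 2b + ½
  leading term a: subtract (-9/4)·h_5 from ½a + 2b² + 2b + ½ → 2b² - 5/2b - 9/2
  leading term b²: subtract (1)·h_4 from 2b² - 5/2b - 9/2 → -7/2b - 7/2
  leading term b: no divisor's leading term divides it; move -7/2b to the remainder.
  leading term 1: no divisor's leading term divides it; move -7/2 to the remainder.
  remainder -7/2b - 7/2 ≠ 0; add h_6 = -7/2b - 7/2 to the basis.

S(f_2,h_4): lcm = ab². S = -½ab + ½a + 1.
  leading term ab: subtract (⅛)·f_1 from -½ab + ½a + 1 → ½a + b + 3/2
  leading term a: subtract (-9/4)·h_5 from ½a + b + 3/2 → -7/2b - 7/2
  leading term b: subtract (1)·h_6 from -7/2b - 7/2 → 0
  remainder 0.

S(f_3,h_4): lcm = ab². S = -3/2ab + 13/18a + 20/9.
  leading term ab: subtract (⅜)·f_1 from -3/2ab + 13/18a + 20/9 → 13/18a + 3b + 67/18
  leading term a: subtract (-13/4)·h_5 from 13/18a + 3b + 67/18 → -7/2b - 7/2
  leading term b: subtract (1)·h_6 from -7/2b - 7/2 → 0
  remainder 0.

S(f_1,h_5): lcm = ab. S = -9b² - 8b + 1.
  leading term b²: subtract (-9/2)·h_4 from -9b² - 8b + 1 → -7/2b - 7/2
  leading term b: subtract (1)·h_6 from -7/2b - 7/2 → 0
  remainder 0.

S(f_2,h_5): lcm = ab². S = -9b³ - 10b² + 1.
  leading term b³: subtract (-9/2b)·h_4 from -9b³ - 10b² + 1 → -11/2b² - 9/2b + 1
  leading term b²: subtract (-11/4)·h_4 from -11/2b² - 9/2b + 1 → -7/4b - 7/4
  leading term b: subtract (½)·h_6 from -7/4b - 7/4 → 0
  remainder 0.

S(f_3,h_5): lcm = ab². S = -ab + 2/9a - 9b³ - 10b² + 20/9.
  leading term ab: subtract (¼)·f_1 from -ab + 2/9a - 9b³ - 10b² + 20/9 → 2/9a - 9b³ - 10b² + 2b + 29/9
  leading term a: subtract (-1)·h_5 from 2/9a - 9b³ - 10b² + 2b + 29/9 → -9b³ - 10b² + 1
  leading term b³: subtract (-9/2b)·h_4 from -9b³ - 10b² + 1 → -11/2b² - 9/2b + 1
  leading term b²: subtract (-11/4)·h_4 from -11/2b² - 9/2b + 1 → -7/4b - 7/4
  leading term b: subtract (½)·h_6 from -7/4b - 7/4 → 0
  remainder 0.

S(h_4,h_5): leading monomials are coprime, so the S-polynomial reduces to 0 (Buchberger's first criterion).
S(f_1,h_6): lcm = ab. S = -a + 2b + 1.
  leading term a: subtract (9/2)·h_5 from -a + 2b + 1 → 11b + 11
  leading term b: subtract (-22/7)·h_6 from 11b + 11 → 0
  remainder 0.

S(f_2,h_6): lcm = ab². S = -ab + 1.
  leading term ab: subtract (¼)·f_1 from -ab + 1 → 2b + 2
  leading term b: subtract (-4/7)·h_6 from 2b + 2 → 0
  remainder 0.

S(f_3,h_6): lcm = ab². S = -2ab + 2/9a + 20/9.
  leading term ab: subtract (½)·f_1 from -2ab + 2/9a + 20/9 → 2/9a + 4b + 38/9
  leading term a: subtract (-1)·h_5 from 2/9a + 4b + 38/9 → 2b + 2
  leading term b: subtract (-4/7)·h_6 from 2b + 2 → 0
  remainder 0.

S(h_4,h_6): lcm = b². S = -½b - ½.
  leading term b: subtract (1/7)·h_6 from -½b - ½ → 0
  remainder 0.

S(h_5,h_6): leading monomials are coprime, so the S-polynomial reduces to 0 (Buchberger's first criterion).
Every S-polynomial of the final basis reduces to 0, so we have a Gröbner basis.
Inter-reduce: drop elements whose leading term is divisible by another's, tail-reduce, and make monic.
Reduced Gröbner basis: {a + 1, b + 1}.
Label its elements g_1 = a + 1, g_2 = b + 1.

Reduce p = 4a²b + 3ab² + 4ab + 4b + 15 modulo G:
  leading term a²b: subtract (4ab)·g_1 from 4a²b + 3ab² + 4ab + 4b + 15 → 3ab² + 4b + 15
  leading term ab²: subtract (3b²)·g_1 from 3ab² + 4b + 15 → -3b² + 4b + 15
  leading term b²: subtract (-3b)·g_2 from -3b² + 4b + 15 → 7b + 15
  leading term b: subtract (7)·g_2 from 7b + 15 → 8
  leading term 1: no divisor's leading term divides it; move 8 to the remainder.
  normal form = 8.
The normal form is nonzero, so p ∉ I. Since p minus its normal form lies in I, I + (p) = I + (r) where r = 8; decide whether this ideal is the whole ring.
Here r = 8 is a nonzero constant, hence a unit: 1 ∈ I + (p), the Gröbner basis of I + (p) is {1}, and the enlarged system has no common solution — adjoining p is inconsistent.

The remainder on division by a Gröbner basis is unique — it is the normal form.

Adjoining 4a²b + 3ab² + 4ab + 4b + 15 makes the ideal the whole ring: the system is inconsistent.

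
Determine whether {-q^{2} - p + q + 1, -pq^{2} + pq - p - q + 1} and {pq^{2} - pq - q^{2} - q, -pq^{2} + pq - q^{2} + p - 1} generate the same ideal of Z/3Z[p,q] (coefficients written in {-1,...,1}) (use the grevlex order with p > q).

Since reduced Gröbner bases are canonical representatives of ideals under a given ordering, it suffices to compute and compare them.
Buchberger on the first generating set:
f_1 = -q^{2} - p + q + 1, LT = q^{2}.
f_2 = -pq^{2} + pq - p - q + 1, LT = pq^{2}.

S(f_1,f_2): lcm = pq^{2}. S = p^{2} + p - q + 1.
  leading term p^{2}: no divisor's leading term divides it; move p^{2} to the remainder.
  leading term p: no divisor's leading term divides it; move p to the remainder.
  leading term q: no divisor's leading term divides it; move -q to the remainder.
  leading term 1: no divisor's leading term divides it; move 1 to the remainder.
  remainder p^{2} + p - q + 1 ≠ 0; add g_3 = p^{2} + p - q + 1 to the basis.

The other S-polynomials (S(f_1,g_3), S(f_2,g_3)) all reduce to 0 modulo the current basis, so we have a Gröbner basis.
Inter-reduce: drop elements whose leading term is divisible by another's, tail-reduce, and make monic.
Reduced Gröbner basis: {p^{2} + p - q + 1, q^{2} + p - q - 1}.

Buchberger on the second generating set:
h_1 = pq^{2} - pq - q^{2} - q, LT = pq^{2}.
h_2 = -pq^{2} + pq - q^{2} + p - 1, LT = pq^{2}.

S(h_1,h_2): lcm = pq^{2}. S = q^{2} + p - q - 1.
  leading term q^{2}: no divisor's leading term divides it; move q^{2} to the remainder.
  leading term p: no divisor's leading term divides it; move p to the remainder.
  leading term q: no divisor's leading term divides it; move -q to the remainder.
  leading term 1: no divisor's leading term divides it; move -1 to the remainder.
  remainder q^{2} + p - q - 1 ≠ 0; add k_3 = q^{2} + p - q - 1 to the basis.

S(h_1,k_3): lcm = pq^{2}. S = -p^{2} - q^{2} + p - q.
  leading term p^{2}: no divisor's leading term divides it; move -p^{2} to the remainder.
  leading term q^{2}: subtract (-1)·k_3 from -q^{2} + p - q → -p + q - 1
  leading term p: no divisor's leading term divides it; move -p to the remainder.
  leading term q: no divisor's leading term divides it; move q to the remainder.
  leading term 1: no divisor's leading term divides it; move -1 to the remainder.
  remainder -p^{2} - p + q - 1 ≠ 0; add k_4 = -p^{2} - p + q - 1 to the basis.

The other S-polynomials (S(h_2,k_3), S(h_1,k_4), S(h_2,k_4), S(k_3,k_4)) all reduce to 0 modulo the current basis, so we have a Gröbner basis.
Inter-reduce: drop elements whose leading term is divisible by another's, tail-reduce, and make monic.
Reduced Gröbner basis: {p^{2} + p - q + 1, q^{2} + p - q - 1}.

These coincide, so the ideals are equal.

Yes, the ideals are equal.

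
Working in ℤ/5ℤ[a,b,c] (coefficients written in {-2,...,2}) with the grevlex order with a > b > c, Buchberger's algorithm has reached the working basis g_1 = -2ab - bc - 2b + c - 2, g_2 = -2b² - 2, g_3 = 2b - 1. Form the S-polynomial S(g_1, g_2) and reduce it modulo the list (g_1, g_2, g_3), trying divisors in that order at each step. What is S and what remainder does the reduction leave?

S(g_1, g_2) = -2b²c + b² + 2bc - a + b; remainder on division = -a - 2c + 2.

lcm(LM(g_1), LM(g_2)) = ab².
S = (lcm/LT(g_1))·g_1 − (lcm/LT(g_2))·g_2 = -2b²c + b² + 2bc - a + b.
Reduce S modulo (g_1, g_2, g_3) in that order:
  leading term b²c: subtract (c)·g_2 from -2b²c + b² + 2bc - a + b → b² + 2bc - a + b + 2c
  leading term b²: subtract (2)·g_2 from b² + 2bc - a + b + 2c → 2bc - a + b + 2c - 1
  leading term bc: subtract (c)·g_3 from 2bc - a + b + 2c - 1 → -a + b - 2c - 1
  leading term a: no divisor's leading term divides it; move -a to the remainder.
  leading term b: subtract (-2)·g_3 from b - 2c - 1 → -2c + 2
  leading term c: no divisor's leading term divides it; move -2c to the remainder.
  leading term 1: no divisor's leading term divides it; move 2 to the remainder.
The remainder -a - 2c + 2 is nonzero, so it would be added as the next basis element.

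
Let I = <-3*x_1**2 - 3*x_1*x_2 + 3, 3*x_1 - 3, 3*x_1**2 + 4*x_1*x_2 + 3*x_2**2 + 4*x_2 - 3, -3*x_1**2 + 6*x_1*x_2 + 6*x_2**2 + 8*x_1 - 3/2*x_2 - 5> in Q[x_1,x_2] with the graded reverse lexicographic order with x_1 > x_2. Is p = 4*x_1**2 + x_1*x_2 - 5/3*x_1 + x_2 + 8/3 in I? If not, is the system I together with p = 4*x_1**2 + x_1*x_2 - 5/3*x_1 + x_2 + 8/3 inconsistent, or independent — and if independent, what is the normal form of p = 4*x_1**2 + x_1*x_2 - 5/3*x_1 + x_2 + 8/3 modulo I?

First compute the reduced Gröbner basis of I by Buchberger's algorithm.
f_1 = -3*x_1**2 - 3*x_1*x_2 + 3, LT = x_1**2.
f_2 = 3*x_1 - 3, LT = x_1.
f_3 = 3*x_1**2 + 4*x_1*x_2 + 3*x_2**2 + 4*x_2 - 3, LT = x_1**2.
f_4 = -3*x_1**2 + 6*x_1*x_2 + 6*x_2**2 + 8*x_1 - 3/2*x_2 - 5, LT = x_1**2.

S(f_1,f_2): lcm = x_1**2. S = x_1*x_2 + x_1 - 1.
  leading term x_1*x_2: subtract (1/3*x_2)·f_2 from x_1*x_2 + x_1 - 1 → x_1 + x_2 - 1
  leading term x_1: subtract (1/3)·f_2 from x_1 + x_2 - 1 → x_2
  leading term x_2: no divisor's leading term divides it; move x_2 to the remainder.
  remainder x_2 ≠ 0; add h_5 = x_2 to the basis.

The other S-polynomials (S(f_1,f_3), S(f_1,f_4), S(f_2,f_3), S(f_2,f_4), S(f_3,f_4), S(f_1,h_5), S(f_2,h_5), S(f_3,h_5), S(f_4,h_5)) all reduce to 0 modulo the current basis, so we have a Gröbner basis.
Inter-reduce: drop elements whose leading term is divisible by another's, tail-reduce, and make monic.
Reduced Gröbner basis: {x_1 - 1, x_2}.
Label its elements g_1 = x_1 - 1, g_2 = x_2.

Reduce p = 4*x_1**2 + x_1*x_2 - 5/3*x_1 + x_2 + 8/3 modulo G:
  leading term x_1**2: subtract (4*x_1)·g_1 from 4*x_1**2 + x_1*x_2 - 5/3*x_1 + x_2 + 8/3 → x_1*x_2 + 7/3*x_1 + x_2 + 8/3
  leading term x_1*x_2: subtract (x_2)·g_1 from x_1*x_2 + 7/3*x_1 + x_2 + 8/3 → 7/3*x_1 + 2*x_2 + 8/3
  leading term x_1: subtract (7/3)·g_1 from 7/3*x_1 + 2*x_2 + 8/3 → 2*x_2 + 5
  leading term x_2: subtract (2)·g_2 from 2*x_2 + 5 → 5
  leading term 1: no divisor's leading term divides it; move 5 to the remainder.
  normal form = 5.
The normal form is nonzero, so p ∉ I. Since p minus its normal form lies in I, I + (p) = I + (r) where r = 5; decide whether this ideal is the whole ring.
Here r = 5 is a nonzero constant, hence a unit: 1 ∈ I + (p), the Gröbner basis of I + (p) is {1}, and the enlarged system has no common solution — adjoining p is inconsistent.

The remainder on division by a Gröbner basis is unique — it is the normal form.

Adjoining 4*x_1**2 + x_1*x_2 - 5/3*x_1 + x_2 + 8/3 makes the ideal the whole ring: the system is inconsistent.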